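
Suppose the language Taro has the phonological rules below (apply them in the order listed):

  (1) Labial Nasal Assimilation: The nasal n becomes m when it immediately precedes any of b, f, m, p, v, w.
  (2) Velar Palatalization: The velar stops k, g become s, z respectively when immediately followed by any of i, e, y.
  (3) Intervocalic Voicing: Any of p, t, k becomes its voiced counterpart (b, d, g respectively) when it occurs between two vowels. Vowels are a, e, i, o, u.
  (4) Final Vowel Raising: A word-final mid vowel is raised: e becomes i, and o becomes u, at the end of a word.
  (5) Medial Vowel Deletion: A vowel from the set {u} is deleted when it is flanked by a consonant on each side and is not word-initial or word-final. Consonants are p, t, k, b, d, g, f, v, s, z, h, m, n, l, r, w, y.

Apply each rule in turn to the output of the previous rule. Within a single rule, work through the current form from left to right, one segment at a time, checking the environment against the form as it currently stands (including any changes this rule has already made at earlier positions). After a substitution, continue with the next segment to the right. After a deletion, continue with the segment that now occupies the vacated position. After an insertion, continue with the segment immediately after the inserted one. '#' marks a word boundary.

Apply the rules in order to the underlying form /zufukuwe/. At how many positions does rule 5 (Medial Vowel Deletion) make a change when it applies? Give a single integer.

(1) Labial Nasal Assimilation: no change — [zufukuwe]
(2) Velar Palatalization: no change — [zufukuwe]
(3) Intervocalic Voicing: [zufukuwe] → [zufuguwe]
(4) Final Vowel Raising: [zufuguwe] → [zufuguwi]
(5) Medial Vowel Deletion: [zufuguwi] → [zfgwi]
Rule 5 changed 3 position(s).

3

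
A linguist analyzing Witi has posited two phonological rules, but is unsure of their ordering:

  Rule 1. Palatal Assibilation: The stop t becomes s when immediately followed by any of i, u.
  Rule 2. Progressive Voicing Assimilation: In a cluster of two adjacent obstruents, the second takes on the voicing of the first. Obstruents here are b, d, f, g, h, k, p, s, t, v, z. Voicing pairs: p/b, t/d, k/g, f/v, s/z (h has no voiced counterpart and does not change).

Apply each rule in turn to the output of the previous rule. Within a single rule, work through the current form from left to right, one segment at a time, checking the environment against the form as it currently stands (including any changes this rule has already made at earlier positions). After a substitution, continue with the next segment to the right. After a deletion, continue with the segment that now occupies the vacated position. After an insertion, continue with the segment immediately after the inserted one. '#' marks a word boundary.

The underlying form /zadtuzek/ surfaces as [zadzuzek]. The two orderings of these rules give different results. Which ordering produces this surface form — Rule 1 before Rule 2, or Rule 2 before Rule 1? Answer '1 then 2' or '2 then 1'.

Order 1 then 2:
  1 Palatal Assibilation: [zadtuzek] → [zadsuzek]
  2 Progressive Voicing Assimilation: [zadsuzek] → [zadzuzek]
  result: [zadzuzek]
Order 2 then 1:
  2 Progressive Voicing Assimilation: [zadtuzek] → [zadduzek]
  1 Palatal Assibilation: no change — [zadduzek]
  result: [zadduzek]

1 then 2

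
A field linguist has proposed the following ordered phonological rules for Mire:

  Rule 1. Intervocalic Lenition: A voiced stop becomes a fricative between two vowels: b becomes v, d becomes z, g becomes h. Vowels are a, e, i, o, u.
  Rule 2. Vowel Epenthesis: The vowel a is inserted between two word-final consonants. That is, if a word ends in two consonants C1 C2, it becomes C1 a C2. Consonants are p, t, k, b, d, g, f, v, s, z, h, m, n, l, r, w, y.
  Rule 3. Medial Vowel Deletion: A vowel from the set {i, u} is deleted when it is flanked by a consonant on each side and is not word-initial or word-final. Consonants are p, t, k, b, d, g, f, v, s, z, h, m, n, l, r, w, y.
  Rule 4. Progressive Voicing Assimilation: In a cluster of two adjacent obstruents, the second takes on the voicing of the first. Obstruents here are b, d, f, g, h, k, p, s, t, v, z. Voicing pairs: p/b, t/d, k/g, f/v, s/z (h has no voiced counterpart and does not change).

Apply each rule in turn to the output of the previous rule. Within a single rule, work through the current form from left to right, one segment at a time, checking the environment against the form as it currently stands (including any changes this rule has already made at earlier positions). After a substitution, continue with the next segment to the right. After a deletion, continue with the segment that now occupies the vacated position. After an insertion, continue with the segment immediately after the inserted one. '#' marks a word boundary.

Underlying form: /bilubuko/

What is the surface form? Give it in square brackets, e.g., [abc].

Rule 1 Intervocalic Lenition: [bilubuko] → [biluvuko]
Rule 2 Vowel Epenthesis: no change — [biluvuko]
Rule 3 Medial Vowel Deletion: [biluvuko] → [blvko]
Rule 4 Progressive Voicing Assimilation: [blvko] → [blvgo]

[blvgo]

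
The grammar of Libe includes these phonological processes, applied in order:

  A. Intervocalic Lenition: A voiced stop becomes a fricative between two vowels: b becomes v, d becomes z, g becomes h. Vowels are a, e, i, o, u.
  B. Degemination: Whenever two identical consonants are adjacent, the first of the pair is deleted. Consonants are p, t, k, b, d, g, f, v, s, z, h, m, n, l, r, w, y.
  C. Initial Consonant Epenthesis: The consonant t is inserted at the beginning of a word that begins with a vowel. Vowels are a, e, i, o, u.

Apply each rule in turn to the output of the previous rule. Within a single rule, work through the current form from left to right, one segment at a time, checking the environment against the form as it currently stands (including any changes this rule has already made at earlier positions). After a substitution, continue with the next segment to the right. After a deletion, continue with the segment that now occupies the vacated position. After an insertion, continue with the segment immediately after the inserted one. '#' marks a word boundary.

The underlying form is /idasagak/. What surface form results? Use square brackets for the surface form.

[tizasahak]

A Intervocalic Lenition: [idasagak] → [izasahak]
B Degemination: no change — [izasahak]
C Initial Consonant Epenthesis: [izasahak] → [tizasahak]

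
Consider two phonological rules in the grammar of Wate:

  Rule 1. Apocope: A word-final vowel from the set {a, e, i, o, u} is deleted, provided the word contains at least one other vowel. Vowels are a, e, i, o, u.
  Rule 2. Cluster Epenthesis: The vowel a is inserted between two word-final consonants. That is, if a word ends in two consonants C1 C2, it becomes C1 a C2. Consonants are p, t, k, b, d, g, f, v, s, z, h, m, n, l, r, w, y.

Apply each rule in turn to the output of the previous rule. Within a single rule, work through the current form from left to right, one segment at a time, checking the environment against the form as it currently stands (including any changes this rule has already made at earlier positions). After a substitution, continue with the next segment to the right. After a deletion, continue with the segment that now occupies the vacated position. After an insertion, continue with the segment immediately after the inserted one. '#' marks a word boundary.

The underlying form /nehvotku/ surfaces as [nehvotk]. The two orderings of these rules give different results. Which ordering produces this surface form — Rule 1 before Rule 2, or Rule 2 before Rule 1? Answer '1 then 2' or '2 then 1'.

2 then 1

Order 1 then 2:
  1 Apocope: [nehvotku] → [nehvotk]
  2 Cluster Epenthesis: [nehvotk] → [nehvotak]
  result: [nehvotak]
Order 2 then 1:
  2 Cluster Epenthesis: no change — [nehvotku]
  1 Apocope: [nehvotku] → [nehvotk]
  result: [nehvotk]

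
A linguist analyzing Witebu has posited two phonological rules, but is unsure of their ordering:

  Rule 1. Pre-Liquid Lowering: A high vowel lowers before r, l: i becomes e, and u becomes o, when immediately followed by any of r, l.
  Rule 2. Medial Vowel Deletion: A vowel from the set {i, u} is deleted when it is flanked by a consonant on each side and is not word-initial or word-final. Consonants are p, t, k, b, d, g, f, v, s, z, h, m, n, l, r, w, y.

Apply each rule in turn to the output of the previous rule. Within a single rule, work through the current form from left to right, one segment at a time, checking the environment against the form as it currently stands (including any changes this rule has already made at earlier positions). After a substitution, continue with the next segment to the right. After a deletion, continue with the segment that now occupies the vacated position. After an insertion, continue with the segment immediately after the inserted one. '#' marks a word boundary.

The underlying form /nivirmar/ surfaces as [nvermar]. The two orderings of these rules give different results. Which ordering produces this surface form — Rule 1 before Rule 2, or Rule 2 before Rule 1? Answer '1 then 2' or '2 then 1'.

1 then 2

Order 1 then 2:
  1 Pre-Liquid Lowering: [nivirmar] → [nivermar]
  2 Medial Vowel Deletion: [nivermar] → [nvermar]
  result: [nvermar]
Order 2 then 1:
  2 Medial Vowel Deletion: [nivirmar] → [nvrmar]
  1 Pre-Liquid Lowering: no change — [nvrmar]
  result: [nvrmar]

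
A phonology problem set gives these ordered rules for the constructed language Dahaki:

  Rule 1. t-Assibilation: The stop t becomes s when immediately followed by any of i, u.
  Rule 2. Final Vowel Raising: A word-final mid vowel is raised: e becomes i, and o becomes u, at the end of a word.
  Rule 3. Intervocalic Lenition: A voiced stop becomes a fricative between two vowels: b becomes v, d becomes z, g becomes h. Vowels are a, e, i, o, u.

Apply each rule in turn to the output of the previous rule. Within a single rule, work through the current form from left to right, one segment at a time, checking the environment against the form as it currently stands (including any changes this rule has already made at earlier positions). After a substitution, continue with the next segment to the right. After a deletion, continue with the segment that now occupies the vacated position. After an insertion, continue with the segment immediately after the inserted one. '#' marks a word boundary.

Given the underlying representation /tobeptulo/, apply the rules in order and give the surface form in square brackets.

Rule 1 t-Assibilation: [tobeptulo] → [tobepsulo]
Rule 2 Final Vowel Raising: [tobepsulo] → [tobepsulu]
Rule 3 Intervocalic Lenition: [tobepsulu] → [tovepsulu]

[tovepsulu]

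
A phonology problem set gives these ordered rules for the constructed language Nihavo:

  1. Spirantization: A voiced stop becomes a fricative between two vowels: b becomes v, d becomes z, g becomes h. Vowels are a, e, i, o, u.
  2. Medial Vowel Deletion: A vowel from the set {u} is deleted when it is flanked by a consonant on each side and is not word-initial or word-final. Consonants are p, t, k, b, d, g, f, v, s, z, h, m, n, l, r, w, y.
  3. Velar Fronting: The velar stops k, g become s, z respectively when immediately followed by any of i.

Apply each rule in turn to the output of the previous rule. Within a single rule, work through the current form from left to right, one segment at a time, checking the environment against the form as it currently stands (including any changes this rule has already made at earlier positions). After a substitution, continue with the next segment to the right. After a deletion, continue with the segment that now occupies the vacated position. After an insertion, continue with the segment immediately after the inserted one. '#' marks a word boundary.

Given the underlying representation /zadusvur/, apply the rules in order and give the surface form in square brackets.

[zazsvr]

1 Spirantization: [zadusvur] → [zazusvur]
2 Medial Vowel Deletion: [zazusvur] → [zazsvr]
3 Velar Fronting: no change — [zazsvr]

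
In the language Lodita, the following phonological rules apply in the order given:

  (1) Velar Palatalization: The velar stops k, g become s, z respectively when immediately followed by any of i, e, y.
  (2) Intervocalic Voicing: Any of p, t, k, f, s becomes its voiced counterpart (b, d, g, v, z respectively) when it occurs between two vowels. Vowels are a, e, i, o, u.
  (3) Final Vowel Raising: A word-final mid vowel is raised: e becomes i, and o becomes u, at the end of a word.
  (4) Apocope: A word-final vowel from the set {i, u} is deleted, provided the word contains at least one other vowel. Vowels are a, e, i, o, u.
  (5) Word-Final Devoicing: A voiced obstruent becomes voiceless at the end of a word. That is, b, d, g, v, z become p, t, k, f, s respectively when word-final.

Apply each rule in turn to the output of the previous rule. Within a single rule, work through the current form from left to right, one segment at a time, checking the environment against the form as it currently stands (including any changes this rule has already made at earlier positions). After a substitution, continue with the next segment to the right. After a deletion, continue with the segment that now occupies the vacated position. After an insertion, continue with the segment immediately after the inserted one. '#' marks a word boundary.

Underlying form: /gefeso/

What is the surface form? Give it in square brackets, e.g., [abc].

[zeves]

(1) Velar Palatalization: [gefeso] → [zefeso]
(2) Intervocalic Voicing: [zefeso] → [zevezo]
(3) Final Vowel Raising: [zevezo] → [zevezu]
(4) Apocope: [zevezu] → [zevez]
(5) Word-Final Devoicing: [zevez] → [zeves]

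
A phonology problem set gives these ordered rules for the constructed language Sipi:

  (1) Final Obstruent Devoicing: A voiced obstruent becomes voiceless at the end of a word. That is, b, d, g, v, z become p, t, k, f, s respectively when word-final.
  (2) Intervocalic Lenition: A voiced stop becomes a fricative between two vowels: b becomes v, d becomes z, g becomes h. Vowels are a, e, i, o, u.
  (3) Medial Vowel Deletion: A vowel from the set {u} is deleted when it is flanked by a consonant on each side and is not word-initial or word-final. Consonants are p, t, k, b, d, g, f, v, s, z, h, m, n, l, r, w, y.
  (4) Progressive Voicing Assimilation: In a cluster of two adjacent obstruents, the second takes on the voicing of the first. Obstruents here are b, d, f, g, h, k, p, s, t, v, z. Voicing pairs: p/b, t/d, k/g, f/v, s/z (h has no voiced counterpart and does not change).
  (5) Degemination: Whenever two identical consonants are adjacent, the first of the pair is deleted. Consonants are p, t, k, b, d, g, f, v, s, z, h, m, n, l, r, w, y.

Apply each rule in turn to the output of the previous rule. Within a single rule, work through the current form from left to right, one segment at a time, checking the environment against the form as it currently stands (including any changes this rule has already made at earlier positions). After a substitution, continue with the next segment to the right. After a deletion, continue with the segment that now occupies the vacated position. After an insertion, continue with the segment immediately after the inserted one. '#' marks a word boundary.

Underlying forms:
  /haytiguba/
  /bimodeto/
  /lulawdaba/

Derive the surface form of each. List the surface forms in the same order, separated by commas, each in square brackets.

/haytiguba/:
  (1) Final Obstruent Devoicing: no change — [haytiguba]
  (2) Intervocalic Lenition: [haytiguba] → [haytihuva]
  (3) Medial Vowel Deletion: [haytihuva] → [haytihva]
  (4) Progressive Voicing Assimilation: [haytihva] → [haytihfa]
  (5) Degemination: no change — [haytihfa]
/bimodeto/:
  (1) Final Obstruent Devoicing: no change — [bimodeto]
  (2) Intervocalic Lenition: [bimodeto] → [bimozeto]
  (3) Medial Vowel Deletion: no change — [bimozeto]
  (4) Progressive Voicing Assimilation: no change — [bimozeto]
  (5) Degemination: no change — [bimozeto]
/lulawdaba/:
  (1) Final Obstruent Devoicing: no change — [lulawdaba]
  (2) Intervocalic Lenition: [lulawdaba] → [lulawdava]
  (3) Medial Vowel Deletion: [lulawdava] → [llawdava]
  (4) Progressive Voicing Assimilation: no change — [llawdava]
  (5) Degemination: [llawdava] → [lawdava]

[haytihfa], [bimozeto], [lawdava]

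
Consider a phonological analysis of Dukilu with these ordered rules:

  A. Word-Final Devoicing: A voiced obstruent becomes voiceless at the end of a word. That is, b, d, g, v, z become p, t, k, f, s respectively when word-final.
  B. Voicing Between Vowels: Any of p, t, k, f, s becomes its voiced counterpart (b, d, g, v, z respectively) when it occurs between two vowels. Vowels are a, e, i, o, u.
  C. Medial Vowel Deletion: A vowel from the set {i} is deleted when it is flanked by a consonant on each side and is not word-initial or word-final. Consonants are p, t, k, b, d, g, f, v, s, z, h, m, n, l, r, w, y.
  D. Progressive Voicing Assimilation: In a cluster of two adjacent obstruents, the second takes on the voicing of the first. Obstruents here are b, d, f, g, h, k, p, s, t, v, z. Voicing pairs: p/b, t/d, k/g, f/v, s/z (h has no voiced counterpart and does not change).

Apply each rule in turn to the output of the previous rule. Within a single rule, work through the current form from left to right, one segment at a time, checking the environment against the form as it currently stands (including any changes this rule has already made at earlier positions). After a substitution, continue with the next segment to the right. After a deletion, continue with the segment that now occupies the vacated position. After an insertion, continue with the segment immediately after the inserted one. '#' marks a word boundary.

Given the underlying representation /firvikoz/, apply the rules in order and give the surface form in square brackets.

[frvgos]

A Word-Final Devoicing: [firvikoz] → [firvikos]
B Voicing Between Vowels: [firvikos] → [firvigos]
C Medial Vowel Deletion: [firvigos] → [frvgos]
D Progressive Voicing Assimilation: no change — [frvgos]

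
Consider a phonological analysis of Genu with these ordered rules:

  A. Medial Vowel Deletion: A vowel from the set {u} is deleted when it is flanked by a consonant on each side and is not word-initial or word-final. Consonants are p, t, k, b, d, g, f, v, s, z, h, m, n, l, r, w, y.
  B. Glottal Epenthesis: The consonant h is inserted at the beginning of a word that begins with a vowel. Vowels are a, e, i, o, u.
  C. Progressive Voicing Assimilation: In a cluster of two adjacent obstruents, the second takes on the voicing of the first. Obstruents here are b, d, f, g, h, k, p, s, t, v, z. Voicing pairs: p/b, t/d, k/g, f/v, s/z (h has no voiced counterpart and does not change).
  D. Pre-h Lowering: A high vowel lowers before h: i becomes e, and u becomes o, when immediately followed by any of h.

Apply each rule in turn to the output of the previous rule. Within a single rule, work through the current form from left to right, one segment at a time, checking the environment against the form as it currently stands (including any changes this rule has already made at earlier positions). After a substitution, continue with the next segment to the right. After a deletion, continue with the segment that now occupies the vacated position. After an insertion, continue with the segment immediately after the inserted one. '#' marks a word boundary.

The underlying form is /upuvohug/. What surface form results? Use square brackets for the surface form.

[hupfohk]

A Medial Vowel Deletion: [upuvohug] → [upvohg]
B Glottal Epenthesis: [upvohg] → [hupvohg]
C Progressive Voicing Assimilation: [hupvohg] → [hupfohk]
D Pre-h Lowering: no change — [hupfohk]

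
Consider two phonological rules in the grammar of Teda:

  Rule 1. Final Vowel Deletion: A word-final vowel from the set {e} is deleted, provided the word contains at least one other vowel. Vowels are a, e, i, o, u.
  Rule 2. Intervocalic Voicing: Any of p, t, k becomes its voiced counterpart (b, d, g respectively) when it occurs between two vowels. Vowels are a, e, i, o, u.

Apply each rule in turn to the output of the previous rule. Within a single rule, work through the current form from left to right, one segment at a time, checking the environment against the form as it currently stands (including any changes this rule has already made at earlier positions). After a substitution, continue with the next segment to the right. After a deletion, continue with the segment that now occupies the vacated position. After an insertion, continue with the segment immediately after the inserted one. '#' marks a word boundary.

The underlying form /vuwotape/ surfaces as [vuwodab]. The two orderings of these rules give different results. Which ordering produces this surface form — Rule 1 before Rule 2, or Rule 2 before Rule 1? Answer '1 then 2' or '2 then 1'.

2 then 1

Order 1 then 2:
  1 Final Vowel Deletion: [vuwotape] → [vuwotap]
  2 Intervocalic Voicing: [vuwotap] → [vuwodap]
  result: [vuwodap]
Order 2 then 1:
  2 Intervocalic Voicing: [vuwotape] → [vuwodabe]
  1 Final Vowel Deletion: [vuwodabe] → [vuwodab]
  result: [vuwodab]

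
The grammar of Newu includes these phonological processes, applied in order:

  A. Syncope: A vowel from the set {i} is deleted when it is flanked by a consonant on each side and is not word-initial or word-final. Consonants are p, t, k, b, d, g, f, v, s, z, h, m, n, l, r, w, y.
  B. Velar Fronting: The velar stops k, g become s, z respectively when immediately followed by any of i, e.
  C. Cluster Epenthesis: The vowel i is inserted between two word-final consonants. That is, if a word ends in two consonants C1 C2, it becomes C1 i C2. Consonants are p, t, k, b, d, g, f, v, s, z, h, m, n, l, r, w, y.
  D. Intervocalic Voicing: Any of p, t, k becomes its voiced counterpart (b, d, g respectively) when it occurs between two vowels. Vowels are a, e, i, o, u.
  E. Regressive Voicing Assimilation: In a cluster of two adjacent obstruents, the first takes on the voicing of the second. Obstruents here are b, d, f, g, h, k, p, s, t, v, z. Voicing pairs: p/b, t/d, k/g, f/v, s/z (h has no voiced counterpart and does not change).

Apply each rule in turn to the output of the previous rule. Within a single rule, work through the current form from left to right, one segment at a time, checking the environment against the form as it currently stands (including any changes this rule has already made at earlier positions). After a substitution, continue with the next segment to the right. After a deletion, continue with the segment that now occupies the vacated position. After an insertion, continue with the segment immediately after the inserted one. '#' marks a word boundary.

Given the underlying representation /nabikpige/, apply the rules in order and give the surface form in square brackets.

[napkbze]

A Syncope: [nabikpige] → [nabkpge]
B Velar Fronting: [nabkpge] → [nabkpze]
C Cluster Epenthesis: no change — [nabkpze]
D Intervocalic Voicing: no change — [nabkpze]
E Regressive Voicing Assimilation: [nabkpze] → [napkbze]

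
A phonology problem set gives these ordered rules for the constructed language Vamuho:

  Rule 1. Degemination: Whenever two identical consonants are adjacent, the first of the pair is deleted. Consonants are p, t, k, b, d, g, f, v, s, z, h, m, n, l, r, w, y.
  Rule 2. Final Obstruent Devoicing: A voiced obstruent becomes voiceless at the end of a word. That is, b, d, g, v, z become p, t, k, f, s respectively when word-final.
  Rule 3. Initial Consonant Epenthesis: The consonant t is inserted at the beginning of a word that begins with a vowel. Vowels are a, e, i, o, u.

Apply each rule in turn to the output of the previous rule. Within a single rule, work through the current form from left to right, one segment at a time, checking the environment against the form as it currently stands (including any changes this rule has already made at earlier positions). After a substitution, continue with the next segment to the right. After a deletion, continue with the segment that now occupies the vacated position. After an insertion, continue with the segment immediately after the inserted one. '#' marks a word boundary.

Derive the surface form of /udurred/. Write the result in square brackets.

Rule 1 Degemination: [udurred] → [udured]
Rule 2 Final Obstruent Devoicing: [udured] → [uduret]
Rule 3 Initial Consonant Epenthesis: [uduret] → [tuduret]

[tuduret]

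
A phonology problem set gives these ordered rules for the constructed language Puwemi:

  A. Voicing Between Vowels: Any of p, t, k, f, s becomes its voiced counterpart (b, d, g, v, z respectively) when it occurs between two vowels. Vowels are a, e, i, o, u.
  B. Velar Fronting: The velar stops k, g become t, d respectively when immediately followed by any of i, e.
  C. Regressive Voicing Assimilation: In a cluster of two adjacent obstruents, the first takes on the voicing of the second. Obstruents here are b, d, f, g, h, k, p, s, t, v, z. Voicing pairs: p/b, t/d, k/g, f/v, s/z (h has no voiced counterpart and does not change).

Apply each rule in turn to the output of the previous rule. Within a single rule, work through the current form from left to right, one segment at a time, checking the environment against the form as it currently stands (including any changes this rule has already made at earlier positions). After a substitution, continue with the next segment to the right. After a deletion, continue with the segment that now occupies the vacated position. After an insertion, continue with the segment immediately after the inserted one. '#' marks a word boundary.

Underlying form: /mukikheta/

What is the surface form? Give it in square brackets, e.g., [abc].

[mudikheda]

A Voicing Between Vowels: [mukikheta] → [mugikheda]
B Velar Fronting: [mugikheda] → [mudikheda]
C Regressive Voicing Assimilation: no change — [mudikheda]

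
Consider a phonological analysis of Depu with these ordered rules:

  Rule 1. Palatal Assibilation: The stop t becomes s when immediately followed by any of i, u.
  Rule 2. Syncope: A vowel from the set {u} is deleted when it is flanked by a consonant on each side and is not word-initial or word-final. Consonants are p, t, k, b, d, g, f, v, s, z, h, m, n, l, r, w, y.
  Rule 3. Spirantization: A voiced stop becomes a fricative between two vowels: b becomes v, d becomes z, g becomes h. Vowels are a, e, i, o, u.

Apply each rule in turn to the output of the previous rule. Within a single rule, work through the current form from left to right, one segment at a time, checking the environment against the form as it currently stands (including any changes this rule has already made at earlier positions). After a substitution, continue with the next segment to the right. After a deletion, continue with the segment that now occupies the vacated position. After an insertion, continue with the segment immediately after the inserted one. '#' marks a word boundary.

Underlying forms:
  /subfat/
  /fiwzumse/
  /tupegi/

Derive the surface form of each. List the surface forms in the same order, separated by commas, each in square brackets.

[sbfat], [fiwzmse], [spehi]

/subfat/:
  Rule 1 Palatal Assibilation: no change — [subfat]
  Rule 2 Syncope: [subfat] → [sbfat]
  Rule 3 Spirantization: no change — [sbfat]
/fiwzumse/:
  Rule 1 Palatal Assibilation: no change — [fiwzumse]
  Rule 2 Syncope: [fiwzumse] → [fiwzmse]
  Rule 3 Spirantization: no change — [fiwzmse]
/tupegi/:
  Rule 1 Palatal Assibilation: [tupegi] → [supegi]
  Rule 2 Syncope: [supegi] → [spegi]
  Rule 3 Spirantization: [spegi] → [spehi]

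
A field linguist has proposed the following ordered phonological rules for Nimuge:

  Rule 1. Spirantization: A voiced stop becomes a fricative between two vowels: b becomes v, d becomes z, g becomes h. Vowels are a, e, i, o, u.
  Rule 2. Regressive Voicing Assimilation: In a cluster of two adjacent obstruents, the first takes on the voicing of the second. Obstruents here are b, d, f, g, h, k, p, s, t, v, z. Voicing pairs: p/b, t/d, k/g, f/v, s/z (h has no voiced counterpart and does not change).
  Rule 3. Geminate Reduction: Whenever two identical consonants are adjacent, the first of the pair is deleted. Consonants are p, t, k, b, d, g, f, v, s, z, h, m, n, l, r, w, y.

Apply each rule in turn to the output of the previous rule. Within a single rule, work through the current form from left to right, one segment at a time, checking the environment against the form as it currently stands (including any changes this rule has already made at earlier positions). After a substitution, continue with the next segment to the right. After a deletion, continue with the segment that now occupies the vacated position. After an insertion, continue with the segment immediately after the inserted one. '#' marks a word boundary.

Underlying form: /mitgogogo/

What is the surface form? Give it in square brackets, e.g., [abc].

[midgohoho]

Rule 1 Spirantization: [mitgogogo] → [mitgohoho]
Rule 2 Regressive Voicing Assimilation: [mitgohoho] → [midgohoho]
Rule 3 Geminate Reduction: no change — [midgohoho]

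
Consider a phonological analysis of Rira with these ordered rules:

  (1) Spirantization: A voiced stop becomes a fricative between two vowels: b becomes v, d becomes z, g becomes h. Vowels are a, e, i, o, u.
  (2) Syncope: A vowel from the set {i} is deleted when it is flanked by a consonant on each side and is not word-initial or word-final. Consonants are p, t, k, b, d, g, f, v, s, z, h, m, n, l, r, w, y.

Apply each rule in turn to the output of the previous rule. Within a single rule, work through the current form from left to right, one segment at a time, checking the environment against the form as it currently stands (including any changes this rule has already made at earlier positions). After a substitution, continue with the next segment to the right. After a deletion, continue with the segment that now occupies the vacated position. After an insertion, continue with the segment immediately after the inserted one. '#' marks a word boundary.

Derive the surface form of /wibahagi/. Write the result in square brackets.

[wvahahi]

(1) Spirantization: [wibahagi] → [wivahahi]
(2) Syncope: [wivahahi] → [wvahahi]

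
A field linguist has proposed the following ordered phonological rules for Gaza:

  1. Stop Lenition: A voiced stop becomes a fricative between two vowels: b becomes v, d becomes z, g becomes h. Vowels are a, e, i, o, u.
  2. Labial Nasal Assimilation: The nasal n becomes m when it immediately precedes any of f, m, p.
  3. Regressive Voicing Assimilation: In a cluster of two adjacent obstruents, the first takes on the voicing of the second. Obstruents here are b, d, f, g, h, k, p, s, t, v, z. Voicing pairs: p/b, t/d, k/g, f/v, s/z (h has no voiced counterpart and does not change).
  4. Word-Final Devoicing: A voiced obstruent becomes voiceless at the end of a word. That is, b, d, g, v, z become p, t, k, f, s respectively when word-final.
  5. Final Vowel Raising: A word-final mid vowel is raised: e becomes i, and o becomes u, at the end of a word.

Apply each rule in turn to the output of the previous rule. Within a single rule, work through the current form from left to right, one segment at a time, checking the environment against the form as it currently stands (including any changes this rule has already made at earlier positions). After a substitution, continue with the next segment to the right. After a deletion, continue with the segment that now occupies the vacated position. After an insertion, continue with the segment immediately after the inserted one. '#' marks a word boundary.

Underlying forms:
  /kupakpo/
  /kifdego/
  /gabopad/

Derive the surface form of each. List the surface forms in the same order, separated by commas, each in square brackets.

/kupakpo/:
  1 Stop Lenition: no change — [kupakpo]
  2 Labial Nasal Assimilation: no change — [kupakpo]
  3 Regressive Voicing Assimilation: no change — [kupakpo]
  4 Word-Final Devoicing: no change — [kupakpo]
  5 Final Vowel Raising: [kupakpo] → [kupakpu]
/kifdego/:
  1 Stop Lenition: [kifdego] → [kifdeho]
  2 Labial Nasal Assimilation: no change — [kifdeho]
  3 Regressive Voicing Assimilation: [kifdeho] → [kivdeho]
  4 Word-Final Devoicing: no change — [kivdeho]
  5 Final Vowel Raising: [kivdeho] → [kivdehu]
/gabopad/:
  1 Stop Lenition: [gabopad] → [gavopad]
  2 Labial Nasal Assimilation: no change — [gavopad]
  3 Regressive Voicing Assimilation: no change — [gavopad]
  4 Word-Final Devoicing: [gavopad] → [gavopat]
  5 Final Vowel Raising: no change — [gavopat]

[kupakpu], [kivdehu], [gavopat]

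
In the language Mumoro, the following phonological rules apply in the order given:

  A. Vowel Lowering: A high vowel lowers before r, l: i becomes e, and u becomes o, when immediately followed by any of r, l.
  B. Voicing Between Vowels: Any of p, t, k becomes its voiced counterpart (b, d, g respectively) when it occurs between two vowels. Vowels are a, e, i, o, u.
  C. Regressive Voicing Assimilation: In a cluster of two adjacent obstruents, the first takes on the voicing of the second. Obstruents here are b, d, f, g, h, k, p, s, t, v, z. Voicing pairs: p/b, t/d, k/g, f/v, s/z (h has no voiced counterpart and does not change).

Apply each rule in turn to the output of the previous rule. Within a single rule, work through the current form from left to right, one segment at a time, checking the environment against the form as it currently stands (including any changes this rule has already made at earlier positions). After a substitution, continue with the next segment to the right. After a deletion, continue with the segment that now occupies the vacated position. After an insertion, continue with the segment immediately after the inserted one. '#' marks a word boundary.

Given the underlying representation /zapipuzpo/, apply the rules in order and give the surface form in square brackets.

[zabibuspo]

A Vowel Lowering: no change — [zapipuzpo]
B Voicing Between Vowels: [zapipuzpo] → [zabibuzpo]
C Regressive Voicing Assimilation: [zabibuzpo] → [zabibuspo]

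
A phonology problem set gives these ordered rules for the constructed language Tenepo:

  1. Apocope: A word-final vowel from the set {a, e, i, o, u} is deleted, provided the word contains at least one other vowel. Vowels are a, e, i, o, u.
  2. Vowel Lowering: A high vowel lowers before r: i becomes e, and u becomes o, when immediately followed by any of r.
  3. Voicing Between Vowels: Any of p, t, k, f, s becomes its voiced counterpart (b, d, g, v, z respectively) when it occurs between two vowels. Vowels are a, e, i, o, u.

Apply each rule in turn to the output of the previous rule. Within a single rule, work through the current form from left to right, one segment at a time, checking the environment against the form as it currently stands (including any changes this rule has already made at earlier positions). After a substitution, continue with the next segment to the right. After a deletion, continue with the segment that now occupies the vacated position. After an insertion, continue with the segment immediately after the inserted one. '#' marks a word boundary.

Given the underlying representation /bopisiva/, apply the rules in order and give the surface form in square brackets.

[bobiziv]

1 Apocope: [bopisiva] → [bopisiv]
2 Vowel Lowering: no change — [bopisiv]
3 Voicing Between Vowels: [bopisiv] → [bobiziv]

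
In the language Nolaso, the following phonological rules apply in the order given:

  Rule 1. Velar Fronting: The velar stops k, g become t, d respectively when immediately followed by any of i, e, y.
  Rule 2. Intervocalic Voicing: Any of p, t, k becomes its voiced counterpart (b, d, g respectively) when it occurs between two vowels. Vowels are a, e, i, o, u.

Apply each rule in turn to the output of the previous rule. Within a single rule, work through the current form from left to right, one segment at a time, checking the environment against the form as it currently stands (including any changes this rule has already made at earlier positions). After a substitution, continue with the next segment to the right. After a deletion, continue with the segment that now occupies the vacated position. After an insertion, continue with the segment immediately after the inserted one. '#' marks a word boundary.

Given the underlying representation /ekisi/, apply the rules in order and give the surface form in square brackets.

Rule 1 Velar Fronting: [ekisi] → [etisi]
Rule 2 Intervocalic Voicing: [etisi] → [edisi]

[edisi]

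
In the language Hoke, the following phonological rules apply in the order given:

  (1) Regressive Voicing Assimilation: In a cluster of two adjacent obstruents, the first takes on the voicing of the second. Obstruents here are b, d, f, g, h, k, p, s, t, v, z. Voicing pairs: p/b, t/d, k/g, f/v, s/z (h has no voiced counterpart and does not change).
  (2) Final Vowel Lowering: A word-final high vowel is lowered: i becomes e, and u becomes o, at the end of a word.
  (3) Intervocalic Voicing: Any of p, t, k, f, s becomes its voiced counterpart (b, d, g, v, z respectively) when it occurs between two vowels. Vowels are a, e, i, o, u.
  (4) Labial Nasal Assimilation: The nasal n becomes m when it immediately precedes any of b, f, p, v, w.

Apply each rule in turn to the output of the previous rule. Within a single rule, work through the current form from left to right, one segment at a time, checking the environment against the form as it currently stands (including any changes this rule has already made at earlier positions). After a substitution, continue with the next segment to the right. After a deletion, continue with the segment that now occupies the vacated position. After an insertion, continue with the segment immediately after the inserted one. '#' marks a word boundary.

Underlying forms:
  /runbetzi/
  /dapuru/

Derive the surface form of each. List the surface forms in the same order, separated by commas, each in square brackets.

/runbetzi/:
  (1) Regressive Voicing Assimilation: [runbetzi] → [runbedzi]
  (2) Final Vowel Lowering: [runbedzi] → [runbedze]
  (3) Intervocalic Voicing: no change — [runbedze]
  (4) Labial Nasal Assimilation: [runbedze] → [rumbedze]
/dapuru/:
  (1) Regressive Voicing Assimilation: no change — [dapuru]
  (2) Final Vowel Lowering: [dapuru] → [dapuro]
  (3) Intervocalic Voicing: [dapuro] → [daburo]
  (4) Labial Nasal Assimilation: no change — [daburo]

[rumbedze], [daburo]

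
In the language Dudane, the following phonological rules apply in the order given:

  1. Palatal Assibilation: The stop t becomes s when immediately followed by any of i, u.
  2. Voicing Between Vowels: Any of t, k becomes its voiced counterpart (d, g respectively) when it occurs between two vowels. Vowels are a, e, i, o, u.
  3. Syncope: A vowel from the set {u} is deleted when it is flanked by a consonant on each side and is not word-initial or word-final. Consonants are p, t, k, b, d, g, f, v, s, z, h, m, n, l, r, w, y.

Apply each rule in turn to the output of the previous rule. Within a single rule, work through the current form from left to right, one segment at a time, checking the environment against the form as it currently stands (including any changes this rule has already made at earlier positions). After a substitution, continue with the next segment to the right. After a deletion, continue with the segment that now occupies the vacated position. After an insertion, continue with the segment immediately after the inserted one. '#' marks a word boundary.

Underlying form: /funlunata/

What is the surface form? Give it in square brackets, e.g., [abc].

1 Palatal Assibilation: no change — [funlunata]
2 Voicing Between Vowels: [funlunata] → [funlunada]
3 Syncope: [funlunada] → [fnlnada]

[fnlnada]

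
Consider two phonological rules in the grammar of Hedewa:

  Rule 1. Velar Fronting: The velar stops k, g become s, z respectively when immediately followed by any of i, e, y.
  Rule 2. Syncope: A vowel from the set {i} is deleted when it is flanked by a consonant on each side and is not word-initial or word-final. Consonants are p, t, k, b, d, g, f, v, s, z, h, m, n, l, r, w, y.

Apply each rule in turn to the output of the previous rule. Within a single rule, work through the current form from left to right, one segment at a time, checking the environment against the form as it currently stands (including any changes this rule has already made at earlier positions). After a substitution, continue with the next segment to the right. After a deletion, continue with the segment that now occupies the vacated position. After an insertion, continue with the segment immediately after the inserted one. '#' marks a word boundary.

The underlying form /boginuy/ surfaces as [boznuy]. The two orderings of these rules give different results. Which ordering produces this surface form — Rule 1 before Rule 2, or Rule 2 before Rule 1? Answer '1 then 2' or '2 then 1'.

Order 1 then 2:
  1 Velar Fronting: [boginuy] → [bozinuy]
  2 Syncope: [bozinuy] → [boznuy]
  result: [boznuy]
Order 2 then 1:
  2 Syncope: [boginuy] → [bognuy]
  1 Velar Fronting: no change — [bognuy]
  result: [bognuy]

1 then 2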